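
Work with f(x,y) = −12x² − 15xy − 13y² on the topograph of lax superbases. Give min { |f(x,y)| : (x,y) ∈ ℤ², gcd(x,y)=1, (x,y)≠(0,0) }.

translate: b→-9 (≡15 mod 24), so (12,15,13)→(12,-9,10)
flip: (12,-9,10)→(10,9,12)
reduced (well bottom): (10,9,12) with a≤c, −a<b≤a
well minimum |f| = |-10| = 10 (negative-definite)

10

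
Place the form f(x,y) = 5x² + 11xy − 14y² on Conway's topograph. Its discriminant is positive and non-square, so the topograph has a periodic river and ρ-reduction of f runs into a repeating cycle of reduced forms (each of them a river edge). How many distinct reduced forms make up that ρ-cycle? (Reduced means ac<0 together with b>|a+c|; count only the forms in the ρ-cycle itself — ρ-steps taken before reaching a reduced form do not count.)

D = 401, ⌊√D⌋ = 20
river: ρ → (-14,17,2)
river: ρ → (2,19,-5)
river: ρ → (-5,11,14)
river: ρ → (14,17,-2)
river: ρ → (-2,19,5)
river: ρ → (5,11,-14)
ρ-cycle length = 6 (tail of 0 descent steps not counted)

6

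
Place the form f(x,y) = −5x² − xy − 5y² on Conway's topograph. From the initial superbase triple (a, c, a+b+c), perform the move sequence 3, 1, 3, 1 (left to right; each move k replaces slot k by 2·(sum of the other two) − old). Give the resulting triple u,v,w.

start (-5,-5,-11) = (f(1,0),f(0,1),f(1,1))
replace slot 3: 2·((-5)+(-5)) − (-11) = -9 → (-5,-5,-9)
replace slot 1: 2·((-5)+(-9)) − (-5) = -23 → (-23,-5,-9)
replace slot 3: 2·((-23)+(-5)) − (-9) = -47 → (-23,-5,-47)
replace slot 1: 2·((-5)+(-47)) − (-23) = -81 → (-81,-5,-47)

-81,-5,-47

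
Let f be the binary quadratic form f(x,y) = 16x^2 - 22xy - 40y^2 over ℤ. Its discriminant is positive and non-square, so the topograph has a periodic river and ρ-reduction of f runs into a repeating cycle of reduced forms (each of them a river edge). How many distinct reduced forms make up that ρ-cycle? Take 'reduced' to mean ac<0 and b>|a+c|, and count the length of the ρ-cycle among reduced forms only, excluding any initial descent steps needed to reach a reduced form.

D = 3044, ⌊√D⌋ = 55
descent: ρ → (-40,22,16)
descent: ρ → (16,42,-20)  [lands on river]
river: ρ → (-20,38,20)
river: ρ → (20,42,-16)
river: ρ → (-16,54,2)
river: ρ → (2,54,-16)
river: ρ → (-16,42,20)
river: ρ → (20,38,-20)
river: ρ → (-20,42,16)
river: ρ → (16,54,-2)
river: ρ → (-2,54,16)
ρ-cycle length = 10 (tail of 2 descent steps not counted)

10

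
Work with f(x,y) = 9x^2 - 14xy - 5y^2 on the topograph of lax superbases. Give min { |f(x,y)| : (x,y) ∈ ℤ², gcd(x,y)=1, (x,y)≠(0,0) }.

descent: ρ → (-5,14,9)  [lands on river]
river: ρ → (9,4,-10)
river: ρ → (-10,16,3)
river: ρ → (3,14,-15)
river: ρ → (-15,16,2)
river: ρ → (2,16,-15)
river: ρ → (-15,14,3)
river: ρ → (3,16,-10)
river: ρ → (-10,4,9)
river: ρ → (9,14,-5)
river: ρ → (-5,16,6)
river: ρ → (6,8,-13)
river: ρ → (-13,18,1)
river: ρ → (1,18,-13)
river: ρ → (-13,8,6)
river: ρ → (6,16,-5)
closes: descent 1, river 16
min |a| on river = 1

1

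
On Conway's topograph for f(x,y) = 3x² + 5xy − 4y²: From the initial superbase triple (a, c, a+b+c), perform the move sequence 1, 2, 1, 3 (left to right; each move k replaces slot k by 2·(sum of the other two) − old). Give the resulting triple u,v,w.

start (3,-4,4) = (f(1,0),f(0,1),f(1,1))
replace slot 1: 2·((-4)+4) − 3 = -3 → (-3,-4,4)
replace slot 2: 2·((-3)+4) − (-4) = 6 → (-3,6,4)
replace slot 1: 2·(6+4) − (-3) = 23 → (23,6,4)
replace slot 3: 2·(23+6) − 4 = 54 → (23,6,54)

23,6,54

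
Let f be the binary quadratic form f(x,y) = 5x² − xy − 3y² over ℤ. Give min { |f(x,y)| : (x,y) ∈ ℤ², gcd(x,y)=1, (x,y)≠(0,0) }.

descent: ρ → (-3,7,1)  [lands on river]
river: ρ → (1,7,-3)
river: ρ → (-3,5,3)
river: ρ → (3,7,-1)
river: ρ → (-1,7,3)
river: ρ → (3,5,-3)
closes: descent 1, river 6
min |a| on river = 1

1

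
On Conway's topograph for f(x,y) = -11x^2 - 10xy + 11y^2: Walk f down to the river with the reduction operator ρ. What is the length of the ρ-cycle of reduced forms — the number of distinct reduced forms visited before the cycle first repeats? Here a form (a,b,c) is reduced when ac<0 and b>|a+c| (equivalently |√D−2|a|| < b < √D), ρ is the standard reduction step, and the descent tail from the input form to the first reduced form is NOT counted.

D = 584, ⌊√D⌋ = 24
descent: ρ → (11,10,-11)  [lands on river]
river: ρ → (-11,12,10)
river: ρ → (10,8,-13)
river: ρ → (-13,18,5)
river: ρ → (5,22,-5)
river: ρ → (-5,18,13)
river: ρ → (13,8,-10)
river: ρ → (-10,12,11)
ρ-cycle length = 8 (tail of 1 descent step not counted)

8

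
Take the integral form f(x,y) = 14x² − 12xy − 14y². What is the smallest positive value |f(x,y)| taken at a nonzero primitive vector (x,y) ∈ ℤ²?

descent: ρ → (-14,12,14)  [lands on river]
river: ρ → (14,16,-12)
river: ρ → (-12,8,18)
river: ρ → (18,28,-2)
river: ρ → (-2,28,18)
river: ρ → (18,8,-12)
river: ρ → (-12,16,14)
river: ρ → (14,12,-14)
river: ρ → (-14,16,12)
river: ρ → (12,8,-18)
river: ρ → (-18,28,2)
river: ρ → (2,28,-18)
river: ρ → (-18,8,12)
river: ρ → (12,16,-14)
closes: descent 1, river 14
min |a| on river = 2

2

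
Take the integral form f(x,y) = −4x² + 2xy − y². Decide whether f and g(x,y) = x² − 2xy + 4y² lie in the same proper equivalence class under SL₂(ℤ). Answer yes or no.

D₁ = -12, D₂ = -12
f is negative-definite; reduce −f:
−f: flip: (4,-2,1)→(1,2,4)
−f: translate: b→0 (≡2 mod 2), so (1,2,4)→(1,0,3)
−f: reduced (well bottom): (1,0,3) with a≤c, −a<b≤a
flip sign back: reduced form of f is (-1,0,-3)
g: translate: b→0 (≡-2 mod 2), so (1,-2,4)→(1,0,3)
g: reduced (well bottom): (1,0,3) with a≤c, −a<b≤a
reduced forms (-1, 0, -3) vs (1, 0, 3) ⇒ inequivalent

no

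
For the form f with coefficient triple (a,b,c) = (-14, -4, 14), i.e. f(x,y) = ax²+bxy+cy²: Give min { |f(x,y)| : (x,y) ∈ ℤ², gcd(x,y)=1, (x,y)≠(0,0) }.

descent: ρ → (14,4,-14)  [lands on river]
river: ρ → (-14,24,4)
river: ρ → (4,24,-14)
river: ρ → (-14,4,14)
river: ρ → (14,24,-4)
river: ρ → (-4,24,14)
closes: descent 1, river 6
min |a| on river = 4

4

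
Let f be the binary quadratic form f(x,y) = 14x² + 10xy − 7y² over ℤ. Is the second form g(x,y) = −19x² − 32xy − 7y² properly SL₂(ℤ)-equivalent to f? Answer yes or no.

D₁ = 492, D₂ = 492
river cycle of f (length 6): (-7, 18, 6), (6, 18, -7), (-7, 10, 14), (14, 18, -3), (-3, 18, 14), (14, 10, -7)
river cycle of g (length 6): (-7, 18, 6), (6, 18, -7), (-7, 10, 14), (14, 18, -3), (-3, 18, 14), (14, 10, -7)
cycles coincide ⇒ equivalent

yes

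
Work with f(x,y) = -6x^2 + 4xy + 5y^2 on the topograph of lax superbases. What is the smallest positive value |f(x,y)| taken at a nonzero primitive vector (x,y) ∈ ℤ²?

river: ρ → (5,6,-5)
river: ρ → (-5,4,6)
river: ρ → (6,8,-3)
river: ρ → (-3,10,3)
river: ρ → (3,8,-6)
river: ρ → (-6,4,5)
closes: descent 0, river 6
min |a| on river = 3

3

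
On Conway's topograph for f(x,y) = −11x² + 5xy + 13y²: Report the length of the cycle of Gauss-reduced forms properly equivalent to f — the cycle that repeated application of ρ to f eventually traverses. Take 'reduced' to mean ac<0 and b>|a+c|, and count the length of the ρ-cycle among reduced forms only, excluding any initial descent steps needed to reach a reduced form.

D = 597, ⌊√D⌋ = 24
river: ρ → (13,21,-3)
river: ρ → (-3,21,13)
river: ρ → (13,5,-11)
river: ρ → (-11,17,7)
river: ρ → (7,11,-17)
river: ρ → (-17,23,1)
river: ρ → (1,23,-17)
river: ρ → (-17,11,7)
river: ρ → (7,17,-11)
river: ρ → (-11,5,13)
ρ-cycle length = 10 (tail of 0 descent steps not counted)

10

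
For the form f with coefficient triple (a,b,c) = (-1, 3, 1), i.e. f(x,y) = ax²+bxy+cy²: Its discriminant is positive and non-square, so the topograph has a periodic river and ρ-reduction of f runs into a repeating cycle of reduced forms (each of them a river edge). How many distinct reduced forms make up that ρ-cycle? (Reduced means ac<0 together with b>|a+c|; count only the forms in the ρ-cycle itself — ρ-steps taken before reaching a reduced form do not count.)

D = 13, ⌊√D⌋ = 3
river: ρ → (1,3,-1)
river: ρ → (-1,3,1)
ρ-cycle length = 2 (tail of 0 descent steps not counted)

2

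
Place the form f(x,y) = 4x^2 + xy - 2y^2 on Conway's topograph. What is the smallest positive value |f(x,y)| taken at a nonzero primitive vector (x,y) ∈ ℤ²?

descent: ρ → (-2,3,3)  [lands on river]
river: ρ → (3,3,-2)
river: ρ → (-2,5,1)
river: ρ → (1,5,-2)
closes: descent 1, river 4
min |a| on river = 1

1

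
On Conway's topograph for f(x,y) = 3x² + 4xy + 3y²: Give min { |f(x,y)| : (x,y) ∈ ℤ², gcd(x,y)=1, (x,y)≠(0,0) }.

translate: b→-2 (≡4 mod 6), so (3,4,3)→(3,-2,2)
flip: (3,-2,2)→(2,2,3)
reduced (well bottom): (2,2,3) with a≤c, −a<b≤a
well minimum = a = 2

2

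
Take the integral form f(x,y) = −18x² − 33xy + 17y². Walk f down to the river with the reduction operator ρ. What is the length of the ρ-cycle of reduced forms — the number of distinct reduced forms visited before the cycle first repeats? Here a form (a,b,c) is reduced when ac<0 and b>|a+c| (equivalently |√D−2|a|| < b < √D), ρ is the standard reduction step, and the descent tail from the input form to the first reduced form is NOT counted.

D = 2313, ⌊√D⌋ = 48
descent: ρ → (17,33,-18)  [lands on river]
river: ρ → (-18,39,11)
river: ρ → (11,27,-36)
river: ρ → (-36,45,2)
river: ρ → (2,47,-13)
river: ρ → (-13,31,26)
river: ρ → (26,21,-18)
river: ρ → (-18,15,29)
river: ρ → (29,43,-4)
river: ρ → (-4,45,18)
river: ρ → (18,27,-22)
river: ρ → (-22,17,23)
river: ρ → (23,29,-16)
river: ρ → (-16,35,17)
ρ-cycle length = 14 (tail of 1 descent step not counted)

14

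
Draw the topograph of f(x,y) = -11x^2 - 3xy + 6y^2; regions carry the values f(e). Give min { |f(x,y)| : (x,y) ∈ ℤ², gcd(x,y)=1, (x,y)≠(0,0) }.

descent: ρ → (6,15,-2)  [lands on river]
river: ρ → (-2,13,13)
river: ρ → (13,13,-2)
river: ρ → (-2,15,6)
river: ρ → (6,9,-8)
river: ρ → (-8,7,7)
river: ρ → (7,7,-8)
river: ρ → (-8,9,6)
closes: descent 1, river 8
min |a| on river = 2

2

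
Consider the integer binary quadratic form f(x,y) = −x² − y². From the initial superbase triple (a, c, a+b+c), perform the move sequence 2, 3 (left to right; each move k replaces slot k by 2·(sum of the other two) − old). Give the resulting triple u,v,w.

start (-1,-1,-2) = (f(1,0),f(0,1),f(1,1))
replace slot 2: 2·((-1)+(-2)) − (-1) = -5 → (-1,-5,-2)
replace slot 3: 2·((-1)+(-5)) − (-2) = -10 → (-1,-5,-10)

-1,-5,-10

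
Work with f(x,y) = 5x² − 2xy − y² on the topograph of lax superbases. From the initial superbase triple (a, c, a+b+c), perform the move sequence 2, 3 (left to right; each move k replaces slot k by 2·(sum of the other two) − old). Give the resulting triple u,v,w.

start (5,-1,2) = (f(1,0),f(0,1),f(1,1))
replace slot 2: 2·(5+2) − (-1) = 15 → (5,15,2)
replace slot 3: 2·(5+15) − 2 = 38 → (5,15,38)

5,15,38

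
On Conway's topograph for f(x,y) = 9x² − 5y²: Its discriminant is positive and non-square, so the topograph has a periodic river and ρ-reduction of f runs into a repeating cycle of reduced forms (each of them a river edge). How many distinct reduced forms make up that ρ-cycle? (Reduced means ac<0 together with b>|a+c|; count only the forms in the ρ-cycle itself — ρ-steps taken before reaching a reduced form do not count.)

D = 180, ⌊√D⌋ = 13
descent: ρ → (-5,10,4)  [lands on river]
river: ρ → (4,6,-9)
river: ρ → (-9,12,1)
river: ρ → (1,12,-9)
river: ρ → (-9,6,4)
river: ρ → (4,10,-5)
ρ-cycle length = 6 (tail of 1 descent step not counted)

6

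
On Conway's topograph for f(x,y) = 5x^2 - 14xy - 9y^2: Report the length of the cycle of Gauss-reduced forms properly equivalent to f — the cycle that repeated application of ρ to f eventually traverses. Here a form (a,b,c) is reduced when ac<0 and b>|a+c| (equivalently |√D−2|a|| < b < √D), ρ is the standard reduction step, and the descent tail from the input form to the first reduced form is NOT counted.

D = 376, ⌊√D⌋ = 19
descent: ρ → (-9,14,5)  [lands on river]
river: ρ → (5,16,-6)
river: ρ → (-6,8,13)
river: ρ → (13,18,-1)
river: ρ → (-1,18,13)
river: ρ → (13,8,-6)
river: ρ → (-6,16,5)
river: ρ → (5,14,-9)
river: ρ → (-9,4,10)
river: ρ → (10,16,-3)
river: ρ → (-3,14,15)
river: ρ → (15,16,-2)
river: ρ → (-2,16,15)
river: ρ → (15,14,-3)
river: ρ → (-3,16,10)
river: ρ → (10,4,-9)
ρ-cycle length = 16 (tail of 1 descent step not counted)

16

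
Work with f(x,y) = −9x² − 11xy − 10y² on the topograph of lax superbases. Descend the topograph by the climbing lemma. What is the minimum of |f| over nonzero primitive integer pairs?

translate: b→-7 (≡11 mod 18), so (9,11,10)→(9,-7,8)
flip: (9,-7,8)→(8,7,9)
reduced (well bottom): (8,7,9) with a≤c, −a<b≤a
well minimum |f| = |-8| = 8 (negative-definite)

8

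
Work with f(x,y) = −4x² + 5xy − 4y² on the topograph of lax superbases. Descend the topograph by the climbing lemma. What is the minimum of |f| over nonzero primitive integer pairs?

translate: b→3 (≡-5 mod 8), so (4,-5,4)→(4,3,3)
flip: (4,3,3)→(3,-3,4)
translate: b→3 (≡-3 mod 6), so (3,-3,4)→(3,3,4)
reduced (well bottom): (3,3,4) with a≤c, −a<b≤a
well minimum |f| = |-3| = 3 (negative-definite)

3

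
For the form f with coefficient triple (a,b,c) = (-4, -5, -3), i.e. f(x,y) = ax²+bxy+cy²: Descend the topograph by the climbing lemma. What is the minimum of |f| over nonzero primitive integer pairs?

translate: b→-3 (≡5 mod 8), so (4,5,3)→(4,-3,2)
flip: (4,-3,2)→(2,3,4)
translate: b→-1 (≡3 mod 4), so (2,3,4)→(2,-1,3)
reduced (well bottom): (2,-1,3) with a≤c, −a<b≤a
well minimum |f| = |-2| = 2 (negative-definite)

2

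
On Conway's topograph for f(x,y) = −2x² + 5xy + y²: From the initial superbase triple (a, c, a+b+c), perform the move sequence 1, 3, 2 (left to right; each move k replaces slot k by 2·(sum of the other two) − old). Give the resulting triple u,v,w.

start (-2,1,4) = (f(1,0),f(0,1),f(1,1))
replace slot 1: 2·(1+4) − (-2) = 12 → (12,1,4)
replace slot 3: 2·(12+1) − 4 = 22 → (12,1,22)
replace slot 2: 2·(12+22) − 1 = 67 → (12,67,22)

12,67,22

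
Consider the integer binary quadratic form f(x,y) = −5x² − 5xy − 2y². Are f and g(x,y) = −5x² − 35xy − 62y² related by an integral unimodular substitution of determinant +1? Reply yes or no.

D₁ = -15, D₂ = -15
f is negative-definite; reduce −f:
−f: flip: (5,5,2)→(2,-5,5)
−f: translate: b→-1 (≡-5 mod 4), so (2,-5,5)→(2,-1,2)
−f: flip: (2,-1,2)→(2,1,2)
−f: reduced (well bottom): (2,1,2) with a≤c, −a<b≤a
flip sign back: reduced form of f is (-2,-1,-2)
g is negative-definite; reduce −g:
−g: translate: b→5 (≡35 mod 10), so (5,35,62)→(5,5,2)
−g: flip: (5,5,2)→(2,-5,5)
−g: translate: b→-1 (≡-5 mod 4), so (2,-5,5)→(2,-1,2)
−g: flip: (2,-1,2)→(2,1,2)
−g: reduced (well bottom): (2,1,2) with a≤c, −a<b≤a
flip sign back: reduced form of g is (-2,-1,-2)
reduced forms (-2, -1, -2) vs (-2, -1, -2) ⇒ equivalent

yes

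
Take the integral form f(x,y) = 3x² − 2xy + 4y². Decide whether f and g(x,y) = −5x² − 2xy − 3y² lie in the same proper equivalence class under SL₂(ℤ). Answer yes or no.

D₁ = -44, D₂ = -56
discriminants differ ⇒ not SL₂(ℤ)-equivalent

no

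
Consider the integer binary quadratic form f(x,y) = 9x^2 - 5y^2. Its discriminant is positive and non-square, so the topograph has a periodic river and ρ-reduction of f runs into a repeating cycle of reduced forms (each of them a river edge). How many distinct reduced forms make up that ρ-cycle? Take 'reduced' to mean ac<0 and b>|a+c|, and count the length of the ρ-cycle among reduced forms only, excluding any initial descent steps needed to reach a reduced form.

D = 180, ⌊√D⌋ = 13
descent: ρ → (-5,10,4)  [lands on river]
river: ρ → (4,6,-9)
river: ρ → (-9,12,1)
river: ρ → (1,12,-9)
river: ρ → (-9,6,4)
river: ρ → (4,10,-5)
ρ-cycle length = 6 (tail of 1 descent step not counted)

6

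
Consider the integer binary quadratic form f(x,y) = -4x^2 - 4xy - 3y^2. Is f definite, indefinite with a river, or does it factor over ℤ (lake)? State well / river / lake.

D = b²−4ac = (-4)² − 4·(-4)·(-3) = -32
D < 0 ⇒ definite ⇒ every region one sign ⇒ single well

well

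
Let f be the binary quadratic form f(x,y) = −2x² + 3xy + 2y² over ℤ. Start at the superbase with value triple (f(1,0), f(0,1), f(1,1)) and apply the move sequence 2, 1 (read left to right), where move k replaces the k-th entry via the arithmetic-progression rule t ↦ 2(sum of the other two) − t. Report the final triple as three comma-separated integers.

start (-2,2,3) = (f(1,0),f(0,1),f(1,1))
replace slot 2: 2·((-2)+3) − 2 = 0 → (-2,0,3)
replace slot 1: 2·(0+3) − (-2) = 8 → (8,0,3)

8,0,3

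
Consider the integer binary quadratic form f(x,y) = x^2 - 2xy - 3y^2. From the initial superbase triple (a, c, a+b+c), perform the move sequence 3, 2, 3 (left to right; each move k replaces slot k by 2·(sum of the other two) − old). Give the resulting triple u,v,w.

start (1,-3,-4) = (f(1,0),f(0,1),f(1,1))
replace slot 3: 2·(1+(-3)) − (-4) = 0 → (1,-3,0)
replace slot 2: 2·(1+0) − (-3) = 5 → (1,5,0)
replace slot 3: 2·(1+5) − 0 = 12 → (1,5,12)

1,5,12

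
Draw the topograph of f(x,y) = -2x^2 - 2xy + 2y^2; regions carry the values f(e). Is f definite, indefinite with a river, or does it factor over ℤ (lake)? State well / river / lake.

D = b²−4ac = (-2)² − 4·(-2)·2 = 20
D > 0 non-square ⇒ indefinite ⇒ periodic river

river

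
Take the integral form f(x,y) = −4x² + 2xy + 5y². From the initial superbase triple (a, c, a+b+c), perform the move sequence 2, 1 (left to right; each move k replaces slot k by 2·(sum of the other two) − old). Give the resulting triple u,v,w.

start (-4,5,3) = (f(1,0),f(0,1),f(1,1))
replace slot 2: 2·((-4)+3) − 5 = -7 → (-4,-7,3)
replace slot 1: 2·((-7)+3) − (-4) = -4 → (-4,-7,3)

-4,-7,3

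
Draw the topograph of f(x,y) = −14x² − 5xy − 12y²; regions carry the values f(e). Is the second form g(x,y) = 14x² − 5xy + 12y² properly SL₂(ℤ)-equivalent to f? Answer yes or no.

D₁ = -647, D₂ = -647
f is negative-definite; reduce −f:
−f: flip: (14,5,12)→(12,-5,14)
−f: reduced (well bottom): (12,-5,14) with a≤c, −a<b≤a
flip sign back: reduced form of f is (-12,5,-14)
g: flip: (14,-5,12)→(12,5,14)
g: reduced (well bottom): (12,5,14) with a≤c, −a<b≤a
reduced forms (-12, 5, -14) vs (12, 5, 14) ⇒ inequivalent

no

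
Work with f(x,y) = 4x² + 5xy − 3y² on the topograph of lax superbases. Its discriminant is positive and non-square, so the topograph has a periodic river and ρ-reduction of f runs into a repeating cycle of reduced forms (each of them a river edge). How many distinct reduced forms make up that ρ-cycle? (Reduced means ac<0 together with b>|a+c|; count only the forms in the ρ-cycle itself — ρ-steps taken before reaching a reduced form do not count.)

D = 73, ⌊√D⌋ = 8
river: ρ → (-3,7,2)
river: ρ → (2,5,-6)
river: ρ → (-6,7,1)
river: ρ → (1,7,-6)
river: ρ → (-6,5,2)
river: ρ → (2,7,-3)
river: ρ → (-3,5,4)
river: ρ → (4,3,-4)
river: ρ → (-4,5,3)
river: ρ → (3,7,-2)
river: ρ → (-2,5,6)
river: ρ → (6,7,-1)
river: ρ → (-1,7,6)
river: ρ → (6,5,-2)
river: ρ → (-2,7,3)
river: ρ → (3,5,-4)
river: ρ → (-4,3,4)
river: ρ → (4,5,-3)
ρ-cycle length = 18 (tail of 0 descent steps not counted)

18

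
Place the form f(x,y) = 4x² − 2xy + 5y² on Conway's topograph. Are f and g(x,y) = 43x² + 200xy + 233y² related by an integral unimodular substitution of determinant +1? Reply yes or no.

D₁ = -76, D₂ = -76
f: reduced (well bottom): (4,-2,5) with a≤c, −a<b≤a
g: translate: b→28 (≡200 mod 86), so (43,200,233)→(43,28,5)
g: flip: (43,28,5)→(5,-28,43)
g: translate: b→2 (≡-28 mod 10), so (5,-28,43)→(5,2,4)
g: flip: (5,2,4)→(4,-2,5)
g: reduced (well bottom): (4,-2,5) with a≤c, −a<b≤a
reduced forms (4, -2, 5) vs (4, -2, 5) ⇒ equivalent

yes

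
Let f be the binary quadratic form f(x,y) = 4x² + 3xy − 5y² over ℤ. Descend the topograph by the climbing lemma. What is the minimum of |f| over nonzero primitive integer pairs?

river: ρ → (-5,7,2)
river: ρ → (2,9,-1)
river: ρ → (-1,9,2)
river: ρ → (2,7,-5)
river: ρ → (-5,3,4)
river: ρ → (4,5,-4)
river: ρ → (-4,3,5)
river: ρ → (5,7,-2)
river: ρ → (-2,9,1)
river: ρ → (1,9,-2)
river: ρ → (-2,7,5)
river: ρ → (5,3,-4)
river: ρ → (-4,5,4)
river: ρ → (4,3,-5)
closes: descent 0, river 14
min |a| on river = 1

1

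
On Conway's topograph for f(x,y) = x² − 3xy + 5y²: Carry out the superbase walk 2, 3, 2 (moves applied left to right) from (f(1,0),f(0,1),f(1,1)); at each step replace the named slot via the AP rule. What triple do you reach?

start (1,5,3) = (f(1,0),f(0,1),f(1,1))
replace slot 2: 2·(1+3) − 5 = 3 → (1,3,3)
replace slot 3: 2·(1+3) − 3 = 5 → (1,3,5)
replace slot 2: 2·(1+5) − 3 = 9 → (1,9,5)

1,9,5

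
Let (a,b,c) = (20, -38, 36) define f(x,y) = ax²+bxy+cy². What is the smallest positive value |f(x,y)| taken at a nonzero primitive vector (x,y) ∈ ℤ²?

translate: b→2 (≡-38 mod 40), so (20,-38,36)→(20,2,18)
flip: (20,2,18)→(18,-2,20)
reduced (well bottom): (18,-2,20) with a≤c, −a<b≤a
well minimum = a = 18

18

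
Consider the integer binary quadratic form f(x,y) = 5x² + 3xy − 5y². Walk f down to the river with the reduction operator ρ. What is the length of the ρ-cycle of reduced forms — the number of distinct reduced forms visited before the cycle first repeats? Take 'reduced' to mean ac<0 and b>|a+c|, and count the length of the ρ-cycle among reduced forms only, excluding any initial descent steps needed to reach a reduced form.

D = 109, ⌊√D⌋ = 10
river: ρ → (-5,7,3)
river: ρ → (3,5,-7)
river: ρ → (-7,9,1)
river: ρ → (1,9,-7)
river: ρ → (-7,5,3)
river: ρ → (3,7,-5)
river: ρ → (-5,3,5)
river: ρ → (5,7,-3)
river: ρ → (-3,5,7)
river: ρ → (7,9,-1)
river: ρ → (-1,9,7)
river: ρ → (7,5,-3)
river: ρ → (-3,7,5)
river: ρ → (5,3,-5)
ρ-cycle length = 14 (tail of 0 descent steps not counted)

14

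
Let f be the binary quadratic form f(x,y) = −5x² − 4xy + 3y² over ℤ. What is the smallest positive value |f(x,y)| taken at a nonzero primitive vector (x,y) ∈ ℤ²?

descent: ρ → (3,4,-5)  [lands on river]
river: ρ → (-5,6,2)
river: ρ → (2,6,-5)
river: ρ → (-5,4,3)
river: ρ → (3,8,-1)
river: ρ → (-1,8,3)
closes: descent 1, river 6
min |a| on river = 1

1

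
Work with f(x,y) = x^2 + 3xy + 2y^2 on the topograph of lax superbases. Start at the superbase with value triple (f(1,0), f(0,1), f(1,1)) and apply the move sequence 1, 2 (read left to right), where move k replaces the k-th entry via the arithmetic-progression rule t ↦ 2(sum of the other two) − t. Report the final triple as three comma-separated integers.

start (1,2,6) = (f(1,0),f(0,1),f(1,1))
replace slot 1: 2·(2+6) − 1 = 15 → (15,2,6)
replace slot 2: 2·(15+6) − 2 = 40 → (15,40,6)

15,40,6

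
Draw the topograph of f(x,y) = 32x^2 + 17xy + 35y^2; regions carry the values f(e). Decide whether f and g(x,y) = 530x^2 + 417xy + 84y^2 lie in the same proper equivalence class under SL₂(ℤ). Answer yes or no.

D₁ = -4191, D₂ = -4191
f: reduced (well bottom): (32,17,35) with a≤c, −a<b≤a
g: flip: (530,417,84)→(84,-417,530)
g: translate: b→-81 (≡-417 mod 168), so (84,-417,530)→(84,-81,32)
g: flip: (84,-81,32)→(32,81,84)
g: translate: b→17 (≡81 mod 64), so (32,81,84)→(32,17,35)
g: reduced (well bottom): (32,17,35) with a≤c, −a<b≤a
reduced forms (32, 17, 35) vs (32, 17, 35) ⇒ equivalent

yes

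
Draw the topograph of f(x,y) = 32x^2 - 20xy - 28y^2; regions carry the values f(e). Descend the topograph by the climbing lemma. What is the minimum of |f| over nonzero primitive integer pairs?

descent: ρ → (-28,20,32)  [lands on river]
river: ρ → (32,44,-16)
river: ρ → (-16,52,20)
river: ρ → (20,28,-40)
river: ρ → (-40,52,8)
river: ρ → (8,60,-12)
river: ρ → (-12,60,8)
river: ρ → (8,52,-40)
river: ρ → (-40,28,20)
river: ρ → (20,52,-16)
river: ρ → (-16,44,32)
river: ρ → (32,20,-28)
river: ρ → (-28,36,24)
river: ρ → (24,60,-4)
river: ρ → (-4,60,24)
river: ρ → (24,36,-28)
closes: descent 1, river 16
min |a| on river = 4

4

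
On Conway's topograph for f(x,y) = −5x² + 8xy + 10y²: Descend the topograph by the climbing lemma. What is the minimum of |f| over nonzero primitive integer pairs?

river: ρ → (10,12,-3)
river: ρ → (-3,12,10)
river: ρ → (10,8,-5)
river: ρ → (-5,12,6)
river: ρ → (6,12,-5)
river: ρ → (-5,8,10)
closes: descent 0, river 6
min |a| on river = 3

3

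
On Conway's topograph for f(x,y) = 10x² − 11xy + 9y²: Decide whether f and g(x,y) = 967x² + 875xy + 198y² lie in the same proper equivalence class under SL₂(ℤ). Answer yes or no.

D₁ = -239, D₂ = -239
f: translate: b→9 (≡-11 mod 20), so (10,-11,9)→(10,9,8)
f: flip: (10,9,8)→(8,-9,10)
f: translate: b→7 (≡-9 mod 16), so (8,-9,10)→(8,7,9)
f: reduced (well bottom): (8,7,9) with a≤c, −a<b≤a
g: flip: (967,875,198)→(198,-875,967)
g: translate: b→-83 (≡-875 mod 396), so (198,-875,967)→(198,-83,9)
g: flip: (198,-83,9)→(9,83,198)
g: translate: b→-7 (≡83 mod 18), so (9,83,198)→(9,-7,8)
g: flip: (9,-7,8)→(8,7,9)
g: reduced (well bottom): (8,7,9) with a≤c, −a<b≤a
reduced forms (8, 7, 9) vs (8, 7, 9) ⇒ equivalent

yes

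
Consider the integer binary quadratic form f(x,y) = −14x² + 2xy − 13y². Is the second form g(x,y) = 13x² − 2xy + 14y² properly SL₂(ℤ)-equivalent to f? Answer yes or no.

D₁ = -724, D₂ = -724
f is negative-definite; reduce −f:
−f: flip: (14,-2,13)→(13,2,14)
−f: reduced (well bottom): (13,2,14) with a≤c, −a<b≤a
flip sign back: reduced form of f is (-13,-2,-14)
g: reduced (well bottom): (13,-2,14) with a≤c, −a<b≤a
reduced forms (-13, -2, -14) vs (13, -2, 14) ⇒ inequivalent

no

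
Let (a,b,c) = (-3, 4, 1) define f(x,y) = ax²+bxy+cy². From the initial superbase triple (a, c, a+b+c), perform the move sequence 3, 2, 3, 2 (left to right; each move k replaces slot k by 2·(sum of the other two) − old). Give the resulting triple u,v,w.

start (-3,1,2) = (f(1,0),f(0,1),f(1,1))
replace slot 3: 2·((-3)+1) − 2 = -6 → (-3,1,-6)
replace slot 2: 2·((-3)+(-6)) − 1 = -19 → (-3,-19,-6)
replace slot 3: 2·((-3)+(-19)) − (-6) = -38 → (-3,-19,-38)
replace slot 2: 2·((-3)+(-38)) − (-19) = -63 → (-3,-63,-38)

-3,-63,-38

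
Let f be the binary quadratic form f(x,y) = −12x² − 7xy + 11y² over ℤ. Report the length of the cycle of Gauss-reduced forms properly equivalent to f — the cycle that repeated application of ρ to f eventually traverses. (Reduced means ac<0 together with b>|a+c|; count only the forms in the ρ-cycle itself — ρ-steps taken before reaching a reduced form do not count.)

D = 577, ⌊√D⌋ = 24
descent: ρ → (11,7,-12)  [lands on river]
river: ρ → (-12,17,6)
river: ρ → (6,19,-9)
river: ρ → (-9,17,8)
river: ρ → (8,15,-11)
river: ρ → (-11,7,12)
river: ρ → (12,17,-6)
river: ρ → (-6,19,9)
river: ρ → (9,17,-8)
river: ρ → (-8,15,11)
ρ-cycle length = 10 (tail of 1 descent step not counted)

10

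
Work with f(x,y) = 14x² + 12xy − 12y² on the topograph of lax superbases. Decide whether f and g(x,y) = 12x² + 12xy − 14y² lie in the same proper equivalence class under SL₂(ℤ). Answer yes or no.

D₁ = 816, D₂ = 816
river cycle of f (length 6): (-12, 12, 14), (14, 16, -10), (-10, 24, 6), (6, 24, -10), (-10, 16, 14), (14, 12, -12)
river cycle of g (length 6): (-14, 16, 10), (10, 24, -6), (-6, 24, 10), (10, 16, -14), (-14, 12, 12), (12, 12, -14)
cycles differ ⇒ inequivalent

no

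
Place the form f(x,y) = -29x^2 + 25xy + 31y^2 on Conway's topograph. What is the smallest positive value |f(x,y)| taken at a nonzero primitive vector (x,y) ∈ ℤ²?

river: ρ → (31,37,-23)
river: ρ → (-23,55,13)
river: ρ → (13,49,-35)
river: ρ → (-35,21,27)
river: ρ → (27,33,-29)
river: ρ → (-29,25,31)
closes: descent 0, river 6
min |a| on river = 13

13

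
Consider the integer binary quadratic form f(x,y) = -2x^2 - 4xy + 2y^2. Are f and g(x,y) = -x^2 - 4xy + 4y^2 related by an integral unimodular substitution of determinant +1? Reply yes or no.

D₁ = 32, D₂ = 32
river cycle of f (length 2): (2, 4, -2), (-2, 4, 2)
river cycle of g (length 2): (4, 4, -1), (-1, 4, 4)
cycles differ ⇒ inequivalent

no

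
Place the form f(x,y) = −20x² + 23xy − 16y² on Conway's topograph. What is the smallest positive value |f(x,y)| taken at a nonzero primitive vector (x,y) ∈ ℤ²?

translate: b→17 (≡-23 mod 40), so (20,-23,16)→(20,17,13)
flip: (20,17,13)→(13,-17,20)
translate: b→9 (≡-17 mod 26), so (13,-17,20)→(13,9,16)
reduced (well bottom): (13,9,16) with a≤c, −a<b≤a
well minimum |f| = |-13| = 13 (negative-definite)

13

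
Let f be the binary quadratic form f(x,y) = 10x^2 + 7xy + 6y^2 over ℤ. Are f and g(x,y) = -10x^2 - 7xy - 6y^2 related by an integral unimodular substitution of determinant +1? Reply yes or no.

D₁ = -191, D₂ = -191
f: flip: (10,7,6)→(6,-7,10)
f: translate: b→5 (≡-7 mod 12), so (6,-7,10)→(6,5,9)
f: reduced (well bottom): (6,5,9) with a≤c, −a<b≤a
g is negative-definite; reduce −g:
−g: flip: (10,7,6)→(6,-7,10)
−g: translate: b→5 (≡-7 mod 12), so (6,-7,10)→(6,5,9)
−g: reduced (well bottom): (6,5,9) with a≤c, −a<b≤a
flip sign back: reduced form of g is (-6,-5,-9)
reduced forms (6, 5, 9) vs (-6, -5, -9) ⇒ inequivalent

no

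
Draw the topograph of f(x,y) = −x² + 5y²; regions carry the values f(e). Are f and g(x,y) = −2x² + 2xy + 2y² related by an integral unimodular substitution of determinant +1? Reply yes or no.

D₁ = 20, D₂ = 20
river cycle of f (length 2): (-1, 4, 1), (1, 4, -1)
river cycle of g (length 2): (2, 2, -2), (-2, 2, 2)
cycles differ ⇒ inequivalent

no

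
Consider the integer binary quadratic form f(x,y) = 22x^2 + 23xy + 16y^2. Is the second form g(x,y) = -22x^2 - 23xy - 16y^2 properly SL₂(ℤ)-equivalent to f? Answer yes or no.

D₁ = -879, D₂ = -879
f: translate: b→-21 (≡23 mod 44), so (22,23,16)→(22,-21,15)
f: flip: (22,-21,15)→(15,21,22)
f: translate: b→-9 (≡21 mod 30), so (15,21,22)→(15,-9,16)
f: reduced (well bottom): (15,-9,16) with a≤c, −a<b≤a
g is negative-definite; reduce −g:
−g: translate: b→-21 (≡23 mod 44), so (22,23,16)→(22,-21,15)
−g: flip: (22,-21,15)→(15,21,22)
−g: translate: b→-9 (≡21 mod 30), so (15,21,22)→(15,-9,16)
−g: reduced (well bottom): (15,-9,16) with a≤c, −a<b≤a
flip sign back: reduced form of g is (-15,9,-16)
reduced forms (15, -9, 16) vs (-15, 9, -16) ⇒ inequivalent

no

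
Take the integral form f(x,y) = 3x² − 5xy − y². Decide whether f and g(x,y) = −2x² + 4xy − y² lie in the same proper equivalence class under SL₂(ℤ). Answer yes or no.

D₁ = 37, D₂ = 8
discriminants differ ⇒ not SL₂(ℤ)-equivalent

no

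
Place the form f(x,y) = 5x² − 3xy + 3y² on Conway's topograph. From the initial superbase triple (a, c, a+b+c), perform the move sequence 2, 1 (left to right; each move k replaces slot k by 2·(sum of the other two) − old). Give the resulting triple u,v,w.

start (5,3,5) = (f(1,0),f(0,1),f(1,1))
replace slot 2: 2·(5+5) − 3 = 17 → (5,17,5)
replace slot 1: 2·(17+5) − 5 = 39 → (39,17,5)

39,17,5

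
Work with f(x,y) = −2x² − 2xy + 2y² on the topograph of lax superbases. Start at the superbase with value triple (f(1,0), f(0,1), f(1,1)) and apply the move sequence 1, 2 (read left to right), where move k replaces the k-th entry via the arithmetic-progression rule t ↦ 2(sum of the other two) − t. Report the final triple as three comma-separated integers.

start (-2,2,-2) = (f(1,0),f(0,1),f(1,1))
replace slot 1: 2·(2+(-2)) − (-2) = 2 → (2,2,-2)
replace slot 2: 2·(2+(-2)) − 2 = -2 → (2,-2,-2)

2,-2,-2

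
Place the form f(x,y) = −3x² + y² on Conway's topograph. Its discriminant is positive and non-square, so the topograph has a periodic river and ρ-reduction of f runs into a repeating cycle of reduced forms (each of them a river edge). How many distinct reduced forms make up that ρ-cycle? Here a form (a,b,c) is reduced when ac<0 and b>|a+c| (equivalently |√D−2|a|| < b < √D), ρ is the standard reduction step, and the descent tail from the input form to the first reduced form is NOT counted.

D = 12, ⌊√D⌋ = 3
descent: ρ → (1,2,-2)  [lands on river]
river: ρ → (-2,2,1)
ρ-cycle length = 2 (tail of 1 descent step not counted)

2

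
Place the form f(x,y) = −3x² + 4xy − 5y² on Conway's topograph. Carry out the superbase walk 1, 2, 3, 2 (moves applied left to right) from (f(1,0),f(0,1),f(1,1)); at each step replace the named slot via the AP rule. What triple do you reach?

start (-3,-5,-4) = (f(1,0),f(0,1),f(1,1))
replace slot 1: 2·((-5)+(-4)) − (-3) = -15 → (-15,-5,-4)
replace slot 2: 2·((-15)+(-4)) − (-5) = -33 → (-15,-33,-4)
replace slot 3: 2·((-15)+(-33)) − (-4) = -92 → (-15,-33,-92)
replace slot 2: 2·((-15)+(-92)) − (-33) = -181 → (-15,-181,-92)

-15,-181,-92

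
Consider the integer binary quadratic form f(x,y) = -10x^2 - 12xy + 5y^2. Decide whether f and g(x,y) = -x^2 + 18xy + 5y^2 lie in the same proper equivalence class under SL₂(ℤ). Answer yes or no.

D₁ = 344, D₂ = 344
river cycle of f (length 10): (5, 12, -10), (-10, 8, 7), (7, 6, -11), (-11, 16, 2), (2, 16, -11), (-11, 6, 7), (7, 8, -10), (-10, 12, 5), (5, 18, -1), (-1, 18, 5)
river cycle of g (length 10): (5, 12, -10), (-10, 8, 7), (7, 6, -11), (-11, 16, 2), (2, 16, -11), (-11, 6, 7), (7, 8, -10), (-10, 12, 5), (5, 18, -1), (-1, 18, 5)
cycles coincide ⇒ equivalent

yes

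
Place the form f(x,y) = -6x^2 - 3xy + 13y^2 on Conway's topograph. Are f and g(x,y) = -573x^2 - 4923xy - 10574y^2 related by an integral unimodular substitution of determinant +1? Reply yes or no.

D₁ = 321, D₂ = 321
river cycle of f (length 6): (-6, 9, 10), (10, 11, -5), (-5, 9, 12), (12, 15, -2), (-2, 17, 4), (4, 15, -6)
river cycle of g (length 6): (-6, 9, 10), (10, 11, -5), (-5, 9, 12), (12, 15, -2), (-2, 17, 4), (4, 15, -6)
cycles coincide ⇒ equivalent

yes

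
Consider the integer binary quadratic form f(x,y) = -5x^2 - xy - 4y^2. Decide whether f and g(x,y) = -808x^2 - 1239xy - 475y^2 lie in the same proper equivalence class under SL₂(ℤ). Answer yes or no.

D₁ = -79, D₂ = -79
f is negative-definite; reduce −f:
−f: flip: (5,1,4)→(4,-1,5)
−f: reduced (well bottom): (4,-1,5) with a≤c, −a<b≤a
flip sign back: reduced form of f is (-4,1,-5)
g is negative-definite; reduce −g:
−g: translate: b→-377 (≡1239 mod 1616), so (808,1239,475)→(808,-377,44)
−g: flip: (808,-377,44)→(44,377,808)
−g: translate: b→25 (≡377 mod 88), so (44,377,808)→(44,25,4)
−g: flip: (44,25,4)→(4,-25,44)
−g: translate: b→-1 (≡-25 mod 8), so (4,-25,44)→(4,-1,5)
−g: reduced (well bottom): (4,-1,5) with a≤c, −a<b≤a
flip sign back: reduced form of g is (-4,1,-5)
reduced forms (-4, 1, -5) vs (-4, 1, -5) ⇒ equivalent

yes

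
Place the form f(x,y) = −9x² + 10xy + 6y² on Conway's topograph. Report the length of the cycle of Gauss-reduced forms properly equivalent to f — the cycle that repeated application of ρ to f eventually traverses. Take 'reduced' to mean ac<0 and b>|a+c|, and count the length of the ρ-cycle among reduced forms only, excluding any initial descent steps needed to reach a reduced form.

D = 316, ⌊√D⌋ = 17
river: ρ → (6,14,-5)
river: ρ → (-5,16,3)
river: ρ → (3,14,-10)
river: ρ → (-10,6,7)
river: ρ → (7,8,-9)
river: ρ → (-9,10,6)
ρ-cycle length = 6 (tail of 0 descent steps not counted)

6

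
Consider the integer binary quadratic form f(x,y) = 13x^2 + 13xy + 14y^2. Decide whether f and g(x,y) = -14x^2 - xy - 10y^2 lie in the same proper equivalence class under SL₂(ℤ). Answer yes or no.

D₁ = -559, D₂ = -559
f: reduced (well bottom): (13,13,14) with a≤c, −a<b≤a
g is negative-definite; reduce −g:
−g: flip: (14,1,10)→(10,-1,14)
−g: reduced (well bottom): (10,-1,14) with a≤c, −a<b≤a
flip sign back: reduced form of g is (-10,1,-14)
reduced forms (13, 13, 14) vs (-10, 1, -14) ⇒ inequivalent

no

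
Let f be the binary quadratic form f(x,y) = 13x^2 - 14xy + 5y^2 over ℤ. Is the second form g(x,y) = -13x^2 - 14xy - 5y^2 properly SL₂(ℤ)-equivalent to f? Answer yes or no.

D₁ = -64, D₂ = -64
f: translate: b→12 (≡-14 mod 26), so (13,-14,5)→(13,12,4)
f: flip: (13,12,4)→(4,-12,13)
f: translate: b→4 (≡-12 mod 8), so (4,-12,13)→(4,4,5)
f: reduced (well bottom): (4,4,5) with a≤c, −a<b≤a
g is negative-definite; reduce −g:
−g: translate: b→-12 (≡14 mod 26), so (13,14,5)→(13,-12,4)
−g: flip: (13,-12,4)→(4,12,13)
−g: translate: b→4 (≡12 mod 8), so (4,12,13)→(4,4,5)
−g: reduced (well bottom): (4,4,5) with a≤c, −a<b≤a
flip sign back: reduced form of g is (-4,-4,-5)
reduced forms (4, 4, 5) vs (-4, -4, -5) ⇒ inequivalent

no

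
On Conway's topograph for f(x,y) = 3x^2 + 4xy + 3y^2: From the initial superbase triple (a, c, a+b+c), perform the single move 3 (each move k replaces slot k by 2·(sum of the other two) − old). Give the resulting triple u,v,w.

start (3,3,10) = (f(1,0),f(0,1),f(1,1))
replace slot 3: 2·(3+3) − 10 = 2 → (3,3,2)

3,3,2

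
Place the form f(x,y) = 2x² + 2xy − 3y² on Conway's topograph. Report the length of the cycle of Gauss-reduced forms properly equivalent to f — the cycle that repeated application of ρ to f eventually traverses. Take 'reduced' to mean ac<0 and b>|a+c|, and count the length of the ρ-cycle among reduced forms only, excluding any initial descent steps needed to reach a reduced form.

D = 28, ⌊√D⌋ = 5
river: ρ → (-3,4,1)
river: ρ → (1,4,-3)
river: ρ → (-3,2,2)
river: ρ → (2,2,-3)
ρ-cycle length = 4 (tail of 0 descent steps not counted)

4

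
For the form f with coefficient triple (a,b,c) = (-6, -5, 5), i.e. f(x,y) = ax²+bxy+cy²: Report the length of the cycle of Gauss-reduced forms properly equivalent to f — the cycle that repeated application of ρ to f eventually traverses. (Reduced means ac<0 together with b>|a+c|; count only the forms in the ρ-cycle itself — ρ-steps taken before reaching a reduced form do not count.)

D = 145, ⌊√D⌋ = 12
descent: ρ → (5,5,-6)  [lands on river]
river: ρ → (-6,7,4)
river: ρ → (4,9,-4)
river: ρ → (-4,7,6)
river: ρ → (6,5,-5)
river: ρ → (-5,5,6)
river: ρ → (6,7,-4)
river: ρ → (-4,9,4)
river: ρ → (4,7,-6)
river: ρ → (-6,5,5)
ρ-cycle length = 10 (tail of 1 descent step not counted)

10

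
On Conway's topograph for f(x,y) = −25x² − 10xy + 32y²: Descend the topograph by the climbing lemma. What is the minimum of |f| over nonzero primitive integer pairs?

descent: ρ → (32,10,-25)  [lands on river]
river: ρ → (-25,40,17)
river: ρ → (17,28,-37)
river: ρ → (-37,46,8)
river: ρ → (8,50,-25)
river: ρ → (-25,50,8)
river: ρ → (8,46,-37)
river: ρ → (-37,28,17)
river: ρ → (17,40,-25)
river: ρ → (-25,10,32)
river: ρ → (32,54,-3)
river: ρ → (-3,54,32)
closes: descent 1, river 12
min |a| on river = 3

3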